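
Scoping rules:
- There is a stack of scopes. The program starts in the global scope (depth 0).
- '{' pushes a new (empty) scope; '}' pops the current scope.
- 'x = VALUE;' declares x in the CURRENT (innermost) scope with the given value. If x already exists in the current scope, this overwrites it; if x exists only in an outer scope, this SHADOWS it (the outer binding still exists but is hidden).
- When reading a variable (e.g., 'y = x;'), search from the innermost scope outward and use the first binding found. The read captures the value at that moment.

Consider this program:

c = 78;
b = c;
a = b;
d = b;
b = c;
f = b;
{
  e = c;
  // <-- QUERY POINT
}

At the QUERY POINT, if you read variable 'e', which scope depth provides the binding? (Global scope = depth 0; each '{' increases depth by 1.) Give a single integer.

Answer: 1

Derivation:
Step 1: declare c=78 at depth 0
Step 2: declare b=(read c)=78 at depth 0
Step 3: declare a=(read b)=78 at depth 0
Step 4: declare d=(read b)=78 at depth 0
Step 5: declare b=(read c)=78 at depth 0
Step 6: declare f=(read b)=78 at depth 0
Step 7: enter scope (depth=1)
Step 8: declare e=(read c)=78 at depth 1
Visible at query point: a=78 b=78 c=78 d=78 e=78 f=78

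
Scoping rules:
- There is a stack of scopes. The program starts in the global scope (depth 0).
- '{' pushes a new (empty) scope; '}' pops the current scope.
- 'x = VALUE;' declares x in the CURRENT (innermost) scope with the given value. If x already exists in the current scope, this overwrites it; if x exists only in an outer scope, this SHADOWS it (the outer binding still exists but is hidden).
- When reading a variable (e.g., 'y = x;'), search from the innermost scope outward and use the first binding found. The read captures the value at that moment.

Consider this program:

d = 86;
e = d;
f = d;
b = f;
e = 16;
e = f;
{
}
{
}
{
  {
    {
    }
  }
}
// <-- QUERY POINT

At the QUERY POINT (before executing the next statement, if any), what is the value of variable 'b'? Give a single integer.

Step 1: declare d=86 at depth 0
Step 2: declare e=(read d)=86 at depth 0
Step 3: declare f=(read d)=86 at depth 0
Step 4: declare b=(read f)=86 at depth 0
Step 5: declare e=16 at depth 0
Step 6: declare e=(read f)=86 at depth 0
Step 7: enter scope (depth=1)
Step 8: exit scope (depth=0)
Step 9: enter scope (depth=1)
Step 10: exit scope (depth=0)
Step 11: enter scope (depth=1)
Step 12: enter scope (depth=2)
Step 13: enter scope (depth=3)
Step 14: exit scope (depth=2)
Step 15: exit scope (depth=1)
Step 16: exit scope (depth=0)
Visible at query point: b=86 d=86 e=86 f=86

Answer: 86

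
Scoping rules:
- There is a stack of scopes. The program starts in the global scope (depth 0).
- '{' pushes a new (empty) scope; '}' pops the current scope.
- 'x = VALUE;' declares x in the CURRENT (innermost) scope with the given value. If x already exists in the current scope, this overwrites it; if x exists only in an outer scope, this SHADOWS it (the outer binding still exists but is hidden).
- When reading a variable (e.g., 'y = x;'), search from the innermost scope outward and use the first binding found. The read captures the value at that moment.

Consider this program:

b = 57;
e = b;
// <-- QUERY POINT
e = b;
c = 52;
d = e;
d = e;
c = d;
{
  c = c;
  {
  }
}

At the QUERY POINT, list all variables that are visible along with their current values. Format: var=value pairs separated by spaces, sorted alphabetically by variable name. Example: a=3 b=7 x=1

Answer: b=57 e=57

Derivation:
Step 1: declare b=57 at depth 0
Step 2: declare e=(read b)=57 at depth 0
Visible at query point: b=57 e=57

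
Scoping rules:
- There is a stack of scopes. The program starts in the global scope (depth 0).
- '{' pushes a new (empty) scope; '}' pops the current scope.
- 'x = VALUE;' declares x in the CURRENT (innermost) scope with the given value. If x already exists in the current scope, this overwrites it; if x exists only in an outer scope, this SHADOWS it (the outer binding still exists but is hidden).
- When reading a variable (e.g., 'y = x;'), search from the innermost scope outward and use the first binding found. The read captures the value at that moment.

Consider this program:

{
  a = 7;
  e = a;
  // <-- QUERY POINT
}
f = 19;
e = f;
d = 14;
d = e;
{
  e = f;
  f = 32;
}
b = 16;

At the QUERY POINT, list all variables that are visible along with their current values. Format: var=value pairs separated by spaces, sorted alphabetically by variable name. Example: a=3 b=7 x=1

Step 1: enter scope (depth=1)
Step 2: declare a=7 at depth 1
Step 3: declare e=(read a)=7 at depth 1
Visible at query point: a=7 e=7

Answer: a=7 e=7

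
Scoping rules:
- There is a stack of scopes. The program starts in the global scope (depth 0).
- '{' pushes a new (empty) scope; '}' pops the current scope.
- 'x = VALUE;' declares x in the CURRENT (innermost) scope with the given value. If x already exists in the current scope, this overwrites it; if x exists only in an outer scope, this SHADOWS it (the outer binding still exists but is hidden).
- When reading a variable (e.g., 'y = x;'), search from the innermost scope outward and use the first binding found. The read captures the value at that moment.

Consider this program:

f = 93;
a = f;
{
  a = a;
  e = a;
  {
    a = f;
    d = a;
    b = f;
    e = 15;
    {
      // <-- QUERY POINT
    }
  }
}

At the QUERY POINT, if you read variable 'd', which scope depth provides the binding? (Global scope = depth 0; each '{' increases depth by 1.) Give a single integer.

Answer: 2

Derivation:
Step 1: declare f=93 at depth 0
Step 2: declare a=(read f)=93 at depth 0
Step 3: enter scope (depth=1)
Step 4: declare a=(read a)=93 at depth 1
Step 5: declare e=(read a)=93 at depth 1
Step 6: enter scope (depth=2)
Step 7: declare a=(read f)=93 at depth 2
Step 8: declare d=(read a)=93 at depth 2
Step 9: declare b=(read f)=93 at depth 2
Step 10: declare e=15 at depth 2
Step 11: enter scope (depth=3)
Visible at query point: a=93 b=93 d=93 e=15 f=93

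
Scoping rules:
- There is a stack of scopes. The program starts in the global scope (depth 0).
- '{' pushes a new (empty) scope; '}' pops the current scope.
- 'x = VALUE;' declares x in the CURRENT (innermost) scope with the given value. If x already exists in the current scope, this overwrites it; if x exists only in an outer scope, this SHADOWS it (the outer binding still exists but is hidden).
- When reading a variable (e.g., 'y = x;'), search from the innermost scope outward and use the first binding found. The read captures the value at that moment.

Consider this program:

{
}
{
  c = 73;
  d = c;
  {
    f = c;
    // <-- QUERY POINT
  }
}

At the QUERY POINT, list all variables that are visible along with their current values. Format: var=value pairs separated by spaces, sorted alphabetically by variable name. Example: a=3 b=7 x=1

Answer: c=73 d=73 f=73

Derivation:
Step 1: enter scope (depth=1)
Step 2: exit scope (depth=0)
Step 3: enter scope (depth=1)
Step 4: declare c=73 at depth 1
Step 5: declare d=(read c)=73 at depth 1
Step 6: enter scope (depth=2)
Step 7: declare f=(read c)=73 at depth 2
Visible at query point: c=73 d=73 f=73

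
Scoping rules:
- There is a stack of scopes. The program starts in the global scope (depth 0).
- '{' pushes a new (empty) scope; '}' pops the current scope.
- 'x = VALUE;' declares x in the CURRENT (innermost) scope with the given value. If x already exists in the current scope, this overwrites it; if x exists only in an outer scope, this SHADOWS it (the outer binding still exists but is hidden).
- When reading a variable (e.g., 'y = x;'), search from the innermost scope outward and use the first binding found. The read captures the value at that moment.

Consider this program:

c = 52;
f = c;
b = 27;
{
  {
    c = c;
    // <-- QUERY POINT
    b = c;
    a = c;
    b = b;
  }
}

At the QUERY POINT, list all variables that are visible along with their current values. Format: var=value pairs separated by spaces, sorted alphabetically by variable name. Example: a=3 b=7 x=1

Step 1: declare c=52 at depth 0
Step 2: declare f=(read c)=52 at depth 0
Step 3: declare b=27 at depth 0
Step 4: enter scope (depth=1)
Step 5: enter scope (depth=2)
Step 6: declare c=(read c)=52 at depth 2
Visible at query point: b=27 c=52 f=52

Answer: b=27 c=52 f=52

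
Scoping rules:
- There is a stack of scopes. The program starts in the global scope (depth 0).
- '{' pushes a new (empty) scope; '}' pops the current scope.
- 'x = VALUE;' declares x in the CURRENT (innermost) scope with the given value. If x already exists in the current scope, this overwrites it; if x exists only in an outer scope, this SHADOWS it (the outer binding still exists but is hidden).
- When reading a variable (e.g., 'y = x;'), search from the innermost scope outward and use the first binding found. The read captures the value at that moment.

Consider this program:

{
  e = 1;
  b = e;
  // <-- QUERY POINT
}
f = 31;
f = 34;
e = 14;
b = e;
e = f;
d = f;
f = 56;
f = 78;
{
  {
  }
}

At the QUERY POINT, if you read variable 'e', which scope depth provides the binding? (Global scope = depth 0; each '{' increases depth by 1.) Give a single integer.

Step 1: enter scope (depth=1)
Step 2: declare e=1 at depth 1
Step 3: declare b=(read e)=1 at depth 1
Visible at query point: b=1 e=1

Answer: 1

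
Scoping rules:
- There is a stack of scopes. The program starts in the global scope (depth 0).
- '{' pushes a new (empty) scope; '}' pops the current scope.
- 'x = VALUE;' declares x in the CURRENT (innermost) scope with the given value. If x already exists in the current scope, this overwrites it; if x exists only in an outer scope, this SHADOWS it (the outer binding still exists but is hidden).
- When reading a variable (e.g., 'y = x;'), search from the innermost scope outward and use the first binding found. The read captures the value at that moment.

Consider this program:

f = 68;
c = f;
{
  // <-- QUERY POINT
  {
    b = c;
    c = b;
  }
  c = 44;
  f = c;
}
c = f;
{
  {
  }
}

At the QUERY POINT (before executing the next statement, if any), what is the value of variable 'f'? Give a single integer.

Step 1: declare f=68 at depth 0
Step 2: declare c=(read f)=68 at depth 0
Step 3: enter scope (depth=1)
Visible at query point: c=68 f=68

Answer: 68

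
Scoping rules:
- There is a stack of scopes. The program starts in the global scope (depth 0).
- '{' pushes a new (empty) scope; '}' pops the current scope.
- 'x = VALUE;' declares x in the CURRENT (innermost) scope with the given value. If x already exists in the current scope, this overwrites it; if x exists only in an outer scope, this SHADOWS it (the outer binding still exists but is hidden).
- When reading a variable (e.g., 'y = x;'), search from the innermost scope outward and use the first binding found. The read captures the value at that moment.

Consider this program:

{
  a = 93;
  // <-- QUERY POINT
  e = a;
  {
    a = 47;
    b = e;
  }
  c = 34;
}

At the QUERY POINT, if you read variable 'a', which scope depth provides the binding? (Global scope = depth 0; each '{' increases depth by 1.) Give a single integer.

Answer: 1

Derivation:
Step 1: enter scope (depth=1)
Step 2: declare a=93 at depth 1
Visible at query point: a=93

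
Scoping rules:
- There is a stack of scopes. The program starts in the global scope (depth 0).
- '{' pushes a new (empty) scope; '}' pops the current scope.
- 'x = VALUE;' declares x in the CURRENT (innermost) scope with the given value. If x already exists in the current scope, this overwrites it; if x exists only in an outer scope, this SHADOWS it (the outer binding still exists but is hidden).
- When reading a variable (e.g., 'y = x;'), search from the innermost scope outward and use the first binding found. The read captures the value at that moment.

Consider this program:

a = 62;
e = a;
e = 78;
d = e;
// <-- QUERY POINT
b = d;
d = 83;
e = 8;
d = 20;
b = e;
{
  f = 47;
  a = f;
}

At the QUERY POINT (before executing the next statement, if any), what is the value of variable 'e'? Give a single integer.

Step 1: declare a=62 at depth 0
Step 2: declare e=(read a)=62 at depth 0
Step 3: declare e=78 at depth 0
Step 4: declare d=(read e)=78 at depth 0
Visible at query point: a=62 d=78 e=78

Answer: 78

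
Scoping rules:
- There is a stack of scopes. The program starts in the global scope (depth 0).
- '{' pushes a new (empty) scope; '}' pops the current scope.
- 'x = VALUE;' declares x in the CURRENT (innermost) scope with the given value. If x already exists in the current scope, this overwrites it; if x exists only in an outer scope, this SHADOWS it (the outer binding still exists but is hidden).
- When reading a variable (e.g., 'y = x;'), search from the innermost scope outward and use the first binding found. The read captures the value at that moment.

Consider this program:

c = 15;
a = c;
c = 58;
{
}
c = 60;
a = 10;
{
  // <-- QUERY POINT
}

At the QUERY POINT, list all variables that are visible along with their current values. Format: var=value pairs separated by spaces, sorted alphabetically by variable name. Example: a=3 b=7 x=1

Answer: a=10 c=60

Derivation:
Step 1: declare c=15 at depth 0
Step 2: declare a=(read c)=15 at depth 0
Step 3: declare c=58 at depth 0
Step 4: enter scope (depth=1)
Step 5: exit scope (depth=0)
Step 6: declare c=60 at depth 0
Step 7: declare a=10 at depth 0
Step 8: enter scope (depth=1)
Visible at query point: a=10 c=60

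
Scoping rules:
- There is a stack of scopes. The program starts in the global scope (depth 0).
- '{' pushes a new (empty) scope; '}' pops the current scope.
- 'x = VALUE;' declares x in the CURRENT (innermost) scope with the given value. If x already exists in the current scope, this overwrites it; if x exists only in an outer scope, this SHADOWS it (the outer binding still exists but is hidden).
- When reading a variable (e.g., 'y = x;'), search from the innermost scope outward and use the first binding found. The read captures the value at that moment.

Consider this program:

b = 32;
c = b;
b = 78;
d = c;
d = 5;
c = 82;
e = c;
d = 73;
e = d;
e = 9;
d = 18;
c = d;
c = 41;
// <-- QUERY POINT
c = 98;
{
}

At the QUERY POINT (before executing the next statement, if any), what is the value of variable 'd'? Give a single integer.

Answer: 18

Derivation:
Step 1: declare b=32 at depth 0
Step 2: declare c=(read b)=32 at depth 0
Step 3: declare b=78 at depth 0
Step 4: declare d=(read c)=32 at depth 0
Step 5: declare d=5 at depth 0
Step 6: declare c=82 at depth 0
Step 7: declare e=(read c)=82 at depth 0
Step 8: declare d=73 at depth 0
Step 9: declare e=(read d)=73 at depth 0
Step 10: declare e=9 at depth 0
Step 11: declare d=18 at depth 0
Step 12: declare c=(read d)=18 at depth 0
Step 13: declare c=41 at depth 0
Visible at query point: b=78 c=41 d=18 e=9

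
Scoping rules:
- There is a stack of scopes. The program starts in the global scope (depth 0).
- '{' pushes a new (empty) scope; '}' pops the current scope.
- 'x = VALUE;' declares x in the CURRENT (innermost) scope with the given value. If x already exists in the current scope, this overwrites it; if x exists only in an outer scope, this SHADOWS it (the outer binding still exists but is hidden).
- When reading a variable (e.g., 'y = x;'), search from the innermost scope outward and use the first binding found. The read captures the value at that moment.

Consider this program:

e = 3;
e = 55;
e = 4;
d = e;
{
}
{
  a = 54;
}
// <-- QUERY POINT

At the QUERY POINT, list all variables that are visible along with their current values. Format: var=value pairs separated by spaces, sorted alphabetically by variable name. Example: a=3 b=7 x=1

Step 1: declare e=3 at depth 0
Step 2: declare e=55 at depth 0
Step 3: declare e=4 at depth 0
Step 4: declare d=(read e)=4 at depth 0
Step 5: enter scope (depth=1)
Step 6: exit scope (depth=0)
Step 7: enter scope (depth=1)
Step 8: declare a=54 at depth 1
Step 9: exit scope (depth=0)
Visible at query point: d=4 e=4

Answer: d=4 e=4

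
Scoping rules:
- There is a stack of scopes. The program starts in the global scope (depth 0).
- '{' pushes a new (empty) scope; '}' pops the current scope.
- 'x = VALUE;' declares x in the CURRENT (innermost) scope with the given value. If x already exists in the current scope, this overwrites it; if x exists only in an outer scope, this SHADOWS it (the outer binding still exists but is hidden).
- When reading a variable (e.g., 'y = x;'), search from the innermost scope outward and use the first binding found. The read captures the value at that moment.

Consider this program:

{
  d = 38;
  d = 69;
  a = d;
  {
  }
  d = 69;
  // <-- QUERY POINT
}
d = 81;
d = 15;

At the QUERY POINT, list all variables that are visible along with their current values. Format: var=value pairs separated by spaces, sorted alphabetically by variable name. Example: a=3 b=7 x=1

Answer: a=69 d=69

Derivation:
Step 1: enter scope (depth=1)
Step 2: declare d=38 at depth 1
Step 3: declare d=69 at depth 1
Step 4: declare a=(read d)=69 at depth 1
Step 5: enter scope (depth=2)
Step 6: exit scope (depth=1)
Step 7: declare d=69 at depth 1
Visible at query point: a=69 d=69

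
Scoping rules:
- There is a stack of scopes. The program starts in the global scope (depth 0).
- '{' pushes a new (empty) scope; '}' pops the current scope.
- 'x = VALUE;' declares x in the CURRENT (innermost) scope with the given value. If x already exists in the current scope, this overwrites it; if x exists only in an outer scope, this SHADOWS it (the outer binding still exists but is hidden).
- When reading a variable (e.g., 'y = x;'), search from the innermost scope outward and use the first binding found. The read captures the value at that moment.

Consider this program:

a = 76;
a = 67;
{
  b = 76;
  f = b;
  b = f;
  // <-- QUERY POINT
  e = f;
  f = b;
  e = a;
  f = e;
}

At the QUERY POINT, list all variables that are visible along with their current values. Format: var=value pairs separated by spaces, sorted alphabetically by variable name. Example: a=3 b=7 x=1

Step 1: declare a=76 at depth 0
Step 2: declare a=67 at depth 0
Step 3: enter scope (depth=1)
Step 4: declare b=76 at depth 1
Step 5: declare f=(read b)=76 at depth 1
Step 6: declare b=(read f)=76 at depth 1
Visible at query point: a=67 b=76 f=76

Answer: a=67 b=76 f=76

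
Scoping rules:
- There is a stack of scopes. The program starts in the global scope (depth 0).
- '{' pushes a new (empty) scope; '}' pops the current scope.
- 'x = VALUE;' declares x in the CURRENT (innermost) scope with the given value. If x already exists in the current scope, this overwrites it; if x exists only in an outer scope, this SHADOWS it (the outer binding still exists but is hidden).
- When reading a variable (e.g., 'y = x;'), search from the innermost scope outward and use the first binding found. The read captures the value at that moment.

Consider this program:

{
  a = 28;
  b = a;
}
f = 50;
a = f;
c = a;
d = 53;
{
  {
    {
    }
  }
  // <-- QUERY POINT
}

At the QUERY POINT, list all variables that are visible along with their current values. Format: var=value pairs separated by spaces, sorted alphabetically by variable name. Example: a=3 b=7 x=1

Answer: a=50 c=50 d=53 f=50

Derivation:
Step 1: enter scope (depth=1)
Step 2: declare a=28 at depth 1
Step 3: declare b=(read a)=28 at depth 1
Step 4: exit scope (depth=0)
Step 5: declare f=50 at depth 0
Step 6: declare a=(read f)=50 at depth 0
Step 7: declare c=(read a)=50 at depth 0
Step 8: declare d=53 at depth 0
Step 9: enter scope (depth=1)
Step 10: enter scope (depth=2)
Step 11: enter scope (depth=3)
Step 12: exit scope (depth=2)
Step 13: exit scope (depth=1)
Visible at query point: a=50 c=50 d=53 f=50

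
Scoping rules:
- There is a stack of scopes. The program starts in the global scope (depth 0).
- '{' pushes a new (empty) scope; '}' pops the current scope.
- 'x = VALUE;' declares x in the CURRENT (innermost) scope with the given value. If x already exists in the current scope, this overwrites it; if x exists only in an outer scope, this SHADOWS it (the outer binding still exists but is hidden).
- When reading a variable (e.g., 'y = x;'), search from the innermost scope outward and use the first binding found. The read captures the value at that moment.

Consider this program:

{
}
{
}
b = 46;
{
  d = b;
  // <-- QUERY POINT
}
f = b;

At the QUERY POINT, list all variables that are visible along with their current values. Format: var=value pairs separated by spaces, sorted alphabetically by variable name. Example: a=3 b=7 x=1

Answer: b=46 d=46

Derivation:
Step 1: enter scope (depth=1)
Step 2: exit scope (depth=0)
Step 3: enter scope (depth=1)
Step 4: exit scope (depth=0)
Step 5: declare b=46 at depth 0
Step 6: enter scope (depth=1)
Step 7: declare d=(read b)=46 at depth 1
Visible at query point: b=46 d=46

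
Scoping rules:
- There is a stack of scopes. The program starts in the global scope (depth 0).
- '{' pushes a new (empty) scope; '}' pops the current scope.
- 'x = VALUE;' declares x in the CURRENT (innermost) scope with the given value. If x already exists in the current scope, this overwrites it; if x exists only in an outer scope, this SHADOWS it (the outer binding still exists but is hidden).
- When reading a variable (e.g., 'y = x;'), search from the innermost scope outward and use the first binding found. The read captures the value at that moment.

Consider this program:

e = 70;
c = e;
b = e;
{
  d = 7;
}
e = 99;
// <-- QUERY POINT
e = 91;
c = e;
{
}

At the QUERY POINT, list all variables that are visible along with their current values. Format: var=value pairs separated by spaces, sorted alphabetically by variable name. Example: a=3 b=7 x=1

Answer: b=70 c=70 e=99

Derivation:
Step 1: declare e=70 at depth 0
Step 2: declare c=(read e)=70 at depth 0
Step 3: declare b=(read e)=70 at depth 0
Step 4: enter scope (depth=1)
Step 5: declare d=7 at depth 1
Step 6: exit scope (depth=0)
Step 7: declare e=99 at depth 0
Visible at query point: b=70 c=70 e=99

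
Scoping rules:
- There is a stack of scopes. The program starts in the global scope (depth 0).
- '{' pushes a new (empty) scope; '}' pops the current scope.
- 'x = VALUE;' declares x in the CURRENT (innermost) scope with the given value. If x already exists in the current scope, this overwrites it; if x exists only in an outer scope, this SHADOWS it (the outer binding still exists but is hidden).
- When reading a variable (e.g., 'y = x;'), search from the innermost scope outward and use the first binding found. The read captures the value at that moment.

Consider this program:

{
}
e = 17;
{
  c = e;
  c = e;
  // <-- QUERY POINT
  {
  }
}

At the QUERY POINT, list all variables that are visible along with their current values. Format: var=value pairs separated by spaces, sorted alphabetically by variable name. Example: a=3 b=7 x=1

Step 1: enter scope (depth=1)
Step 2: exit scope (depth=0)
Step 3: declare e=17 at depth 0
Step 4: enter scope (depth=1)
Step 5: declare c=(read e)=17 at depth 1
Step 6: declare c=(read e)=17 at depth 1
Visible at query point: c=17 e=17

Answer: c=17 e=17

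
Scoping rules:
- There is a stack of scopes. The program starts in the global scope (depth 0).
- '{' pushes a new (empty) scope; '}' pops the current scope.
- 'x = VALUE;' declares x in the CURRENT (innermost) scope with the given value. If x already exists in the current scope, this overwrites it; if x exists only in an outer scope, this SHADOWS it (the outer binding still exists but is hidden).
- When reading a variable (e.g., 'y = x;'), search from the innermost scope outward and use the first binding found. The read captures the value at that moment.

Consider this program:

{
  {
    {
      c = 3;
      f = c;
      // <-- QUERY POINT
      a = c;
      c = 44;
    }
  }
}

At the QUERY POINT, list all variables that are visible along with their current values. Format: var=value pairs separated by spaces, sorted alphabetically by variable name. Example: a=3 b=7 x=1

Step 1: enter scope (depth=1)
Step 2: enter scope (depth=2)
Step 3: enter scope (depth=3)
Step 4: declare c=3 at depth 3
Step 5: declare f=(read c)=3 at depth 3
Visible at query point: c=3 f=3

Answer: c=3 f=3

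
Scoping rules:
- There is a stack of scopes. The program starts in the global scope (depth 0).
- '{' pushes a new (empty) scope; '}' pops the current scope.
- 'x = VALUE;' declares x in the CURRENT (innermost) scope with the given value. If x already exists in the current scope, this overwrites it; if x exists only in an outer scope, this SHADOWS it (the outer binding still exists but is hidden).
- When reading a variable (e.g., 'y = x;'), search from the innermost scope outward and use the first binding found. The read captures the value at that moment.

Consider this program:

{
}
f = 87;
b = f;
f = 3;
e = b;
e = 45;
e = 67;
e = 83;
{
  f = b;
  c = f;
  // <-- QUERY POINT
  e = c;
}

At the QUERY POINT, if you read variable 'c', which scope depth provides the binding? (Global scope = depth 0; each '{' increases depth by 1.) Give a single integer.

Step 1: enter scope (depth=1)
Step 2: exit scope (depth=0)
Step 3: declare f=87 at depth 0
Step 4: declare b=(read f)=87 at depth 0
Step 5: declare f=3 at depth 0
Step 6: declare e=(read b)=87 at depth 0
Step 7: declare e=45 at depth 0
Step 8: declare e=67 at depth 0
Step 9: declare e=83 at depth 0
Step 10: enter scope (depth=1)
Step 11: declare f=(read b)=87 at depth 1
Step 12: declare c=(read f)=87 at depth 1
Visible at query point: b=87 c=87 e=83 f=87

Answer: 1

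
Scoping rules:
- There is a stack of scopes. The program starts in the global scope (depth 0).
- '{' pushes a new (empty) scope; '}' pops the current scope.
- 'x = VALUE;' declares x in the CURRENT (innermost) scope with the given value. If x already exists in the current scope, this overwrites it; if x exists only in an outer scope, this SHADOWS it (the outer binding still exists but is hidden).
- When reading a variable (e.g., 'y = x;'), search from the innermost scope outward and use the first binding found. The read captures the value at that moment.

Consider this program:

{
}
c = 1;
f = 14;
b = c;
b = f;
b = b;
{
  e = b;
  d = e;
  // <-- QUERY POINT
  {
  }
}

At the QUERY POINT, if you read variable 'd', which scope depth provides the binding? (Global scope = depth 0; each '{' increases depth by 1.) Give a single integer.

Answer: 1

Derivation:
Step 1: enter scope (depth=1)
Step 2: exit scope (depth=0)
Step 3: declare c=1 at depth 0
Step 4: declare f=14 at depth 0
Step 5: declare b=(read c)=1 at depth 0
Step 6: declare b=(read f)=14 at depth 0
Step 7: declare b=(read b)=14 at depth 0
Step 8: enter scope (depth=1)
Step 9: declare e=(read b)=14 at depth 1
Step 10: declare d=(read e)=14 at depth 1
Visible at query point: b=14 c=1 d=14 e=14 f=14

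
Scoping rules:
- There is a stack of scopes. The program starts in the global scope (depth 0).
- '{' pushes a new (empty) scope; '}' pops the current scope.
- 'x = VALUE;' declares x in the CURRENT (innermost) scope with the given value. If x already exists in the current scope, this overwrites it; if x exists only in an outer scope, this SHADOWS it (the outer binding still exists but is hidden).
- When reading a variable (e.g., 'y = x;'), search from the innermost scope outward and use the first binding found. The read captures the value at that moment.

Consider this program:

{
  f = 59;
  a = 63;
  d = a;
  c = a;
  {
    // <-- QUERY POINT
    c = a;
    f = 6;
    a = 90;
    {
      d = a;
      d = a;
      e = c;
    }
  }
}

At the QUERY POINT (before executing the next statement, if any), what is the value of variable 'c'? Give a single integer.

Step 1: enter scope (depth=1)
Step 2: declare f=59 at depth 1
Step 3: declare a=63 at depth 1
Step 4: declare d=(read a)=63 at depth 1
Step 5: declare c=(read a)=63 at depth 1
Step 6: enter scope (depth=2)
Visible at query point: a=63 c=63 d=63 f=59

Answer: 63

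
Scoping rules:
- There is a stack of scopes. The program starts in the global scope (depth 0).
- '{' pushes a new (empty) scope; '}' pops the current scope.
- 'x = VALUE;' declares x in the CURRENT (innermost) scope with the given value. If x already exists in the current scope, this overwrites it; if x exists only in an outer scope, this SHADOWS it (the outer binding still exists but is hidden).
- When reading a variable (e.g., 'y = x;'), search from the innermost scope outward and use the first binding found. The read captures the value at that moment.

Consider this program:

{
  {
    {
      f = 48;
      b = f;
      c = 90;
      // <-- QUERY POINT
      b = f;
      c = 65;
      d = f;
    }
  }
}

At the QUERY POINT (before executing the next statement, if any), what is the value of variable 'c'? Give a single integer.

Step 1: enter scope (depth=1)
Step 2: enter scope (depth=2)
Step 3: enter scope (depth=3)
Step 4: declare f=48 at depth 3
Step 5: declare b=(read f)=48 at depth 3
Step 6: declare c=90 at depth 3
Visible at query point: b=48 c=90 f=48

Answer: 90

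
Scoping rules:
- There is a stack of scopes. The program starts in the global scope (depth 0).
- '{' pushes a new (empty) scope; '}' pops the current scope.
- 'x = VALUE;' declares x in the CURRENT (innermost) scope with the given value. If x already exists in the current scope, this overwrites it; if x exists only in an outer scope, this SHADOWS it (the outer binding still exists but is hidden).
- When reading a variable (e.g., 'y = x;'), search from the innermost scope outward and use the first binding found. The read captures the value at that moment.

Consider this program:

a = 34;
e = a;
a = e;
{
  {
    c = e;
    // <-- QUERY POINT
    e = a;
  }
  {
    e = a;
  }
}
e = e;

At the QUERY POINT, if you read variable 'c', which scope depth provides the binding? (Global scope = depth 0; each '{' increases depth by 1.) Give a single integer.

Step 1: declare a=34 at depth 0
Step 2: declare e=(read a)=34 at depth 0
Step 3: declare a=(read e)=34 at depth 0
Step 4: enter scope (depth=1)
Step 5: enter scope (depth=2)
Step 6: declare c=(read e)=34 at depth 2
Visible at query point: a=34 c=34 e=34

Answer: 2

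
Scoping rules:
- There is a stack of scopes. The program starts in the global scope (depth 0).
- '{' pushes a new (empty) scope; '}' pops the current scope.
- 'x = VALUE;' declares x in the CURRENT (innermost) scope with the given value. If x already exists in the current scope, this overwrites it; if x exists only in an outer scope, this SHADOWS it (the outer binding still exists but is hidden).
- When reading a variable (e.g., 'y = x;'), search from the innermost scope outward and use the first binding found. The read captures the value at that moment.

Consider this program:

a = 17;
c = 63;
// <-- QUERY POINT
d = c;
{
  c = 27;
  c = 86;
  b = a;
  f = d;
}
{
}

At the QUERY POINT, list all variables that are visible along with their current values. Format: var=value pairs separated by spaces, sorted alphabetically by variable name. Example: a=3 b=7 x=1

Answer: a=17 c=63

Derivation:
Step 1: declare a=17 at depth 0
Step 2: declare c=63 at depth 0
Visible at query point: a=17 c=63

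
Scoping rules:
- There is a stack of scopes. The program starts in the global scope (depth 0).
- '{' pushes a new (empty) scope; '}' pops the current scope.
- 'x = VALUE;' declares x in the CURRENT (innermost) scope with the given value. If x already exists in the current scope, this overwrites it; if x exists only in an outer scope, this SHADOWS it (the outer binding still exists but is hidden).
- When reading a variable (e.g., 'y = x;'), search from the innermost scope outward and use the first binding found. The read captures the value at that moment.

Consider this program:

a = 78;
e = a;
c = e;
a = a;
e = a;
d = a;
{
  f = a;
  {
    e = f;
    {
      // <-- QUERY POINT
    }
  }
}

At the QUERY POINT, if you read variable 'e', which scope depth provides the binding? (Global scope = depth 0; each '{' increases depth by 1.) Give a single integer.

Answer: 2

Derivation:
Step 1: declare a=78 at depth 0
Step 2: declare e=(read a)=78 at depth 0
Step 3: declare c=(read e)=78 at depth 0
Step 4: declare a=(read a)=78 at depth 0
Step 5: declare e=(read a)=78 at depth 0
Step 6: declare d=(read a)=78 at depth 0
Step 7: enter scope (depth=1)
Step 8: declare f=(read a)=78 at depth 1
Step 9: enter scope (depth=2)
Step 10: declare e=(read f)=78 at depth 2
Step 11: enter scope (depth=3)
Visible at query point: a=78 c=78 d=78 e=78 f=78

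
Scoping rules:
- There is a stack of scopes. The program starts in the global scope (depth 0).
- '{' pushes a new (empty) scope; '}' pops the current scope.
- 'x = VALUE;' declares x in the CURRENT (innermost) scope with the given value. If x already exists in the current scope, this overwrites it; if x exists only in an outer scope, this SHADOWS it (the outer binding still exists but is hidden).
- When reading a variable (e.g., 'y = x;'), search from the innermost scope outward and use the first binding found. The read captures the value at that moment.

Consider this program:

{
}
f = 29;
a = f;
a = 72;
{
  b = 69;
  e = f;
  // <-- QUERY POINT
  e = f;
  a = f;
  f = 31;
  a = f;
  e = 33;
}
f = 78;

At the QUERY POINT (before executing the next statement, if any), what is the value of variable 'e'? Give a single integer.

Answer: 29

Derivation:
Step 1: enter scope (depth=1)
Step 2: exit scope (depth=0)
Step 3: declare f=29 at depth 0
Step 4: declare a=(read f)=29 at depth 0
Step 5: declare a=72 at depth 0
Step 6: enter scope (depth=1)
Step 7: declare b=69 at depth 1
Step 8: declare e=(read f)=29 at depth 1
Visible at query point: a=72 b=69 e=29 f=29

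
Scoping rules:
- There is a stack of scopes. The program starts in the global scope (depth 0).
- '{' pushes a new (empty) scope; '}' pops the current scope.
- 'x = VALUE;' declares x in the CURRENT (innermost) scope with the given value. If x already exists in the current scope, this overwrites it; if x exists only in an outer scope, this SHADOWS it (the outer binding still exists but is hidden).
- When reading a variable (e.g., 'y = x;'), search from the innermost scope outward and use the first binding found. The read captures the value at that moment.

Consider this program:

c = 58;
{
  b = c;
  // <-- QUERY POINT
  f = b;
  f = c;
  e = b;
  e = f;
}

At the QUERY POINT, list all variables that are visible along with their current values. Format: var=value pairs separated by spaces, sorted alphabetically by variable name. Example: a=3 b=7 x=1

Step 1: declare c=58 at depth 0
Step 2: enter scope (depth=1)
Step 3: declare b=(read c)=58 at depth 1
Visible at query point: b=58 c=58

Answer: b=58 c=58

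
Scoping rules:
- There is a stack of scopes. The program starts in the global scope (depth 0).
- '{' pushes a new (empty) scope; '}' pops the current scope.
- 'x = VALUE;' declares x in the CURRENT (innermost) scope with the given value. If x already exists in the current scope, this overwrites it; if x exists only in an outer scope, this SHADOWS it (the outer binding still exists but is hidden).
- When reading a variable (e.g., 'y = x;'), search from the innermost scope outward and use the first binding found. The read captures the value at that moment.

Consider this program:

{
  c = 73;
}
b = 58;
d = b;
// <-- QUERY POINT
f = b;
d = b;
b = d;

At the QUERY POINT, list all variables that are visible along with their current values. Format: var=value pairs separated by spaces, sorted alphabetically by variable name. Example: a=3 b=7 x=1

Step 1: enter scope (depth=1)
Step 2: declare c=73 at depth 1
Step 3: exit scope (depth=0)
Step 4: declare b=58 at depth 0
Step 5: declare d=(read b)=58 at depth 0
Visible at query point: b=58 d=58

Answer: b=58 d=58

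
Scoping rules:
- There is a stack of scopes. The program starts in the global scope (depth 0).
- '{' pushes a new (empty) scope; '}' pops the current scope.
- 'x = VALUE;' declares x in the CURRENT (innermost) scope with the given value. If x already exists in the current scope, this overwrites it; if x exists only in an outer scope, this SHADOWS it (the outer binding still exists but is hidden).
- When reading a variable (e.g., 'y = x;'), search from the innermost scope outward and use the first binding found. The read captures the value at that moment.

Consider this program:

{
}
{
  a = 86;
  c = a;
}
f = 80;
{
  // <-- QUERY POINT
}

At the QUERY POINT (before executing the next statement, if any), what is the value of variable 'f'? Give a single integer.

Step 1: enter scope (depth=1)
Step 2: exit scope (depth=0)
Step 3: enter scope (depth=1)
Step 4: declare a=86 at depth 1
Step 5: declare c=(read a)=86 at depth 1
Step 6: exit scope (depth=0)
Step 7: declare f=80 at depth 0
Step 8: enter scope (depth=1)
Visible at query point: f=80

Answer: 80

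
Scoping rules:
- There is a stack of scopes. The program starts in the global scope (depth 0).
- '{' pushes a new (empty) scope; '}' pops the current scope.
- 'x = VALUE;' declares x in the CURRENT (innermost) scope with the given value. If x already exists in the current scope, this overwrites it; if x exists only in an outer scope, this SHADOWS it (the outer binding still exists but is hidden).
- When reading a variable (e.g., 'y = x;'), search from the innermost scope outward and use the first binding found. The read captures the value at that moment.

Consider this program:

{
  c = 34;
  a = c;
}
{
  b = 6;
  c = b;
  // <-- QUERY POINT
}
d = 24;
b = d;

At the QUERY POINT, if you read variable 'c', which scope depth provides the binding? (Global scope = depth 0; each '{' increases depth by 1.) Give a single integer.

Step 1: enter scope (depth=1)
Step 2: declare c=34 at depth 1
Step 3: declare a=(read c)=34 at depth 1
Step 4: exit scope (depth=0)
Step 5: enter scope (depth=1)
Step 6: declare b=6 at depth 1
Step 7: declare c=(read b)=6 at depth 1
Visible at query point: b=6 c=6

Answer: 1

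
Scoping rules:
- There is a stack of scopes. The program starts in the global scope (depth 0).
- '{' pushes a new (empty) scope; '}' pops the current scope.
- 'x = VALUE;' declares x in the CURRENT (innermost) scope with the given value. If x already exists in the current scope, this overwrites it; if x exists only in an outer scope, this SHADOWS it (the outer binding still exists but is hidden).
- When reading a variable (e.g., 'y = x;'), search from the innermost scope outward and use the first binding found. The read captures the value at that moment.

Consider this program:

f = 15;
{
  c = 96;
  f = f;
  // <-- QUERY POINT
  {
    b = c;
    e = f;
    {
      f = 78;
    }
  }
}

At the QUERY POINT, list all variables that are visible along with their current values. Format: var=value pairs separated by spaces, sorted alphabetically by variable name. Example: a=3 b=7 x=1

Step 1: declare f=15 at depth 0
Step 2: enter scope (depth=1)
Step 3: declare c=96 at depth 1
Step 4: declare f=(read f)=15 at depth 1
Visible at query point: c=96 f=15

Answer: c=96 f=15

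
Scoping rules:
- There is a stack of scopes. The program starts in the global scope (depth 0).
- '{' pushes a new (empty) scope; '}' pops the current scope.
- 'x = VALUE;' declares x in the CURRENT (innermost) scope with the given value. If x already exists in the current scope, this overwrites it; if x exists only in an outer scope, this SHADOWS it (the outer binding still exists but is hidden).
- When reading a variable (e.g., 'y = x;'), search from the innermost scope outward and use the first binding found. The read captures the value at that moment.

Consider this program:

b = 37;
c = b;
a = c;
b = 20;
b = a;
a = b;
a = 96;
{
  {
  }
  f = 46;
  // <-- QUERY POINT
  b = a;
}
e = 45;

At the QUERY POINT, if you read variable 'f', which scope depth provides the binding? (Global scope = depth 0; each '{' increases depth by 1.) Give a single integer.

Step 1: declare b=37 at depth 0
Step 2: declare c=(read b)=37 at depth 0
Step 3: declare a=(read c)=37 at depth 0
Step 4: declare b=20 at depth 0
Step 5: declare b=(read a)=37 at depth 0
Step 6: declare a=(read b)=37 at depth 0
Step 7: declare a=96 at depth 0
Step 8: enter scope (depth=1)
Step 9: enter scope (depth=2)
Step 10: exit scope (depth=1)
Step 11: declare f=46 at depth 1
Visible at query point: a=96 b=37 c=37 f=46

Answer: 1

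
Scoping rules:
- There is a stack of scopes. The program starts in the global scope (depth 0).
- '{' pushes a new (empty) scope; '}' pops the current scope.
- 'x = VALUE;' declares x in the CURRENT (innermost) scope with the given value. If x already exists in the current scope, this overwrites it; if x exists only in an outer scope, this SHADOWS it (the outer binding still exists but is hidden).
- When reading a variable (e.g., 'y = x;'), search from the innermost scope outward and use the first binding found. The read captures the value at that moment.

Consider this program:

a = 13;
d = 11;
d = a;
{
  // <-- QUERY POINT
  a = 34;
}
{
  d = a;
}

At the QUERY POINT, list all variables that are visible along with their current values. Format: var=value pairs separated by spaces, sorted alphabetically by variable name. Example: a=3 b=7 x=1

Answer: a=13 d=13

Derivation:
Step 1: declare a=13 at depth 0
Step 2: declare d=11 at depth 0
Step 3: declare d=(read a)=13 at depth 0
Step 4: enter scope (depth=1)
Visible at query point: a=13 d=13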